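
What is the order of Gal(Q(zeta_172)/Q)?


|Gal(Q(zeta_172)/Q)| = phi(172)
= 84

84


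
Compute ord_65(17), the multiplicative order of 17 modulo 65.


We want ord_65(17), the smallest k >= 1 with 17^k = 1 mod 65.
n = 65 = 5 * 13, phi(65) = 48; the order divides phi(n).
Divisors of 48: 1, 2, 3, 4, 6, 8, 12, 16, 24, 48
Repeated squaring mod 65: 17^1 = 17, 17^2 = 29, 17^4 = 61, 17^8 = 16, 17^16 = 61, 17^32 = 16
Test divisors in increasing order:
  k=1: 17^1 = 17 mod 65
  k=2: 17^2 = 29 mod 65
  k=3: 17^3 = 29 * 17 = 38 mod 65
  k=4: 17^4 = 61 mod 65
  k=6: 17^6 = 61 * 29 = 14 mod 65
  k=8: 17^8 = 16 mod 65
  k=12: 17^12 = 16 * 61 = 1 mod 65  <- first divisor giving 1
Order = 12

12


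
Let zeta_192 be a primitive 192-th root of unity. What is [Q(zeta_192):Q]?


The degree equals Euler's totient phi(192).
192 = 2^6 * 3
phi(192) = 64

64


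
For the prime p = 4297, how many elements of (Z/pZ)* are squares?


For prime p, the number of non-zero quadratic residues is (p-1)/2.
= (4297-1)/2
= 2148

2148


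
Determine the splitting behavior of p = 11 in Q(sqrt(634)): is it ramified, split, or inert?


K = Q(sqrt(634)). Since d mod 4 = 2, disc(K) = 2536.
Check p | disc: 2536 mod 11 = 6.
p does not divide disc. Compute Legendre symbol (d/p):
7^((11-1)/2) mod 11 = -1
(d/p) = -1, so p is inert: (p) stays prime with e=1, f=2, g=1.
Therefore p is inert.

inert


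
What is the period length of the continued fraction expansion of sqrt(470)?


Run the CF algorithm for sqrt(470).
a_0 = floor(sqrt(470)) = 21; set m_0=0, q_0=1.
Recurrence: m' = q*a - m,  q' = (d - m'^2)/q,  a' = floor((a_0 + m')/q').
  step 1: m=21, q=29, a=1
  step 2: m=8, q=14, a=2
  step 3: m=20, q=5, a=8
  step 4: m=20, q=14, a=2
  step 5: m=8, q=29, a=1
  step 6: m=21, q=1, a=42
a_6 = 2*a_0 = 42, so the period closes here.
sqrt(470) = [21; 1, 2, 8, 2, 1, 42]
Period length = 6

6


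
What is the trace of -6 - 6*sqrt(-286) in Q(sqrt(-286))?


Tr(a + b*sqrt(d)) = (a + b*sqrt(d)) + (a - b*sqrt(d)) = 2a
= 2 * (-6)
= -12

-12


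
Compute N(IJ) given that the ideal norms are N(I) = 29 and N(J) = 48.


N(IJ) = N(I) * N(J)
= 29 * 48
= 1392

1392


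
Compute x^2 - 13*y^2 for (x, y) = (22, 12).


x^2 - d*y^2
= 22^2 - 13*12^2
= 484 - 1872
= -1388

-1388


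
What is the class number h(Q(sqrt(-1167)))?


K = Q(sqrt(-1167)). d mod 4 = 1, so D = disc(K) = d = -1167
h(K) equals the number of primitive reduced positive-definite forms (a, b, c) = a*x^2 + b*x*y + c*y^2 with b^2 - 4ac = D,
where reduced means |b| <= a <= c, with b >= 0 whenever |b| = a or a = c, and primitive means gcd(a, b, c) = 1.
Reduced forces 3a^2 <= |D| = 1167, so 1 <= a <= 19; b must have the parity of D, and c = (b^2 - D)/(4a) must be an integer >= a.
Enumerate a = 1..19, b in [-a, a]:
  a=1: (1, 1, 292)  [1]
  a=2: (2, -1, 146), (2, 1, 146)  [2]
  a=3: (3, 3, 98)  [1]
  a=4: (4, -1, 73), (4, 1, 73)  [2]
  a=5: none
  a=6: (6, -3, 49), (6, 3, 49)  [2]
  a=7: (7, -3, 42), (7, 3, 42)  [2]
  a=8: (8, -7, 38), (8, 7, 38)  [2]
  a=9..11: none
  a=12: (12, -9, 26), (12, 9, 26)  [2]
  a=13: (13, -9, 24), (13, 9, 24)  [2]
  a=14: (14, -11, 23), (14, -3, 21), (14, 3, 21), (14, 11, 23)  [4]
  a=15: none
  a=16: (16, -7, 19), (16, 7, 19)  [2]
  a=17..19: none
Total reduced forms: 1 + 2 + 1 + 2 + 2 + 2 + 2 + 2 + 2 + 4 + 2 = 22
h = 22

22


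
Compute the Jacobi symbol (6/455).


Compute (6/455) via quadratic reciprocity:
  pull out 2: (2/455) = +1  (since 455 mod 8 = 7)
  reciprocity: (3/455) -> -(455/3)
  reduce: (2/3)
  pull out 2: (2/3) = -1  (since 3 mod 8 = 3)
  (1/3) = 1
Product of signs = 1

1


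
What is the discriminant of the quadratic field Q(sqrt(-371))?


For K = Q(sqrt(d)) with d squarefree: disc(K) = d if d = 1 mod 4, and disc(K) = 4d if d = 2 or 3 mod 4.
Here d = -371, and d mod 4 = 1.
d = 1 mod 4 (O_K = Z[(1+sqrt(d))/2]), so disc(K) = d = -371

-371


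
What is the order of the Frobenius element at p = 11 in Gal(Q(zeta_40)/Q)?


The Frobenius at p in Gal(Q(zeta_n)/Q) = (Z/nZ)* is the class of p, so its order is ord_40(11), the smallest k >= 1 with 11^k = 1 mod 40.
n = 40 = 2^3 * 5, phi(40) = 16; the order divides phi(n).
Divisors of 16: 1, 2, 4, 8, 16
Repeated squaring mod 40: 11^1 = 11, 11^2 = 1, 11^4 = 1, 11^8 = 1, 11^16 = 1
Test divisors in increasing order:
  k=1: 11^1 = 11 mod 40
  k=2: 11^2 = 1 mod 40  <- first divisor giving 1
Order = 2

2


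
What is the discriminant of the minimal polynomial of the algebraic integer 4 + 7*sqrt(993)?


The element 4 + 7*sqrt(993) has minimal polynomial:
x^2 - 8*x - 48641
Discriminant = (-8)^2 - 4*(-48641)
= 64 + 194564
= 194628

194628


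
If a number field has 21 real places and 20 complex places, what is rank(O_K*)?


By Dirichlet's unit theorem:
rank = r1 + r2 - 1
= 21 + 20 - 1
= 40

40


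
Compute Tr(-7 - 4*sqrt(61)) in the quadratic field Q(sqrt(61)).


Tr(a + b*sqrt(d)) = (a + b*sqrt(d)) + (a - b*sqrt(d)) = 2a
= 2 * (-7)
= -14

-14


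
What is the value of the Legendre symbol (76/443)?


p = 443 is prime, so compute (76/443) with the reciprocity algorithm (Jacobi-symbol steps: pull out 2s via (2/n), flip via reciprocity, reduce):
  pull out 2: (2/443) = -1  (since 443 mod 8 = 3)
  pull out 2: (2/443) = -1  (since 443 mod 8 = 3)
  reciprocity: (19/443) -> -(443/19)
  reduce: (6/19)
  pull out 2: (2/19) = -1  (since 19 mod 8 = 3)
  reciprocity: (3/19) -> -(19/3)
  reduce: (1/3)
  (1/3) = 1
Product of signs = -1
(76/443) = -1

-1


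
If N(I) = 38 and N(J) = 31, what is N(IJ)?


N(IJ) = N(I) * N(J)
= 38 * 31
= 1178

1178


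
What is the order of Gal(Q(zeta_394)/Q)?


|Gal(Q(zeta_394)/Q)| = phi(394)
= 196

196


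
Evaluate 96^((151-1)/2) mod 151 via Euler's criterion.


p = 151 is prime and the exponent is (p-1)/2 = 75, so by Euler's criterion 96^75 = (96/151) = +1 or -1 mod 151.
Compute by square-and-multiply:
  75 = 64 + 8 + 2 + 1 (binary 1001011)
  Repeated squaring mod 151: 96^1 = 96, 96^2 = 5, 96^4 = 25, 96^8 = 21, 96^16 = 139, 96^32 = 144, 96^64 = 49
  96^75 = 96^64 * 96^8 * 96^2 * 96^1 = 49 * 21 * 5 * 96 mod 151
    49 * 21 = 1029 = 123 mod 151
    123 * 5 = 615 = 11 mod 151
    11 * 96 = 1056 = 150 mod 151
  96^75 = 150 mod 151
Result 150 = p - 1 = -1 mod 151: 96 is a quadratic non-residue mod 151. As a residue in [0, p-1] the value is 150.
96^75 mod 151 = 150

150


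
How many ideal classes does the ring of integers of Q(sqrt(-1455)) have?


K = Q(sqrt(-1455)). d mod 4 = 1, so D = disc(K) = d = -1455
h(K) equals the number of primitive reduced positive-definite forms (a, b, c) = a*x^2 + b*x*y + c*y^2 with b^2 - 4ac = D,
where reduced means |b| <= a <= c, with b >= 0 whenever |b| = a or a = c, and primitive means gcd(a, b, c) = 1.
Reduced forces 3a^2 <= |D| = 1455, so 1 <= a <= 22; b must have the parity of D, and c = (b^2 - D)/(4a) must be an integer >= a.
Enumerate a = 1..22, b in [-a, a]:
  a=1: (1, 1, 364)  [1]
  a=2: (2, -1, 182), (2, 1, 182)  [2]
  a=3: (3, 3, 122)  [1]
  a=4: (4, -1, 91), (4, 1, 91)  [2]
  a=5: (5, 5, 74)  [1]
  a=6: (6, -3, 61), (6, 3, 61)  [2]
  a=7: (7, -1, 52), (7, 1, 52)  [2]
  a=8: (8, -7, 47), (8, 7, 47)  [2]
  a=9: none
  a=10: (10, -5, 37), (10, 5, 37)  [2]
  a=11: none
  a=12: (12, -9, 32), (12, 9, 32)  [2]
  a=13: (13, -1, 28), (13, 1, 28)  [2]
  a=14: (14, -13, 29), (14, -1, 26), (14, 1, 26), (14, 13, 29)  [4]
  a=15: (15, 15, 28)  [1]
  a=16: (16, -9, 24), (16, 9, 24)  [2]
  a=17..19: none
  a=20: (20, -15, 21), (20, 15, 21)  [2]
  a=21..22: none
Total reduced forms: 1 + 2 + 1 + 2 + 1 + 2 + 2 + 2 + 2 + 2 + 2 + 4 + 1 + 2 + 2 = 28
h = 28

28


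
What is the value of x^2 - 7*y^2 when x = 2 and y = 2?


x^2 - d*y^2
= 2^2 - 7*2^2
= 4 - 28
= -24

-24


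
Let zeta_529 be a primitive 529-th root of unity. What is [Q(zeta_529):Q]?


The degree equals Euler's totient phi(529).
529 = 23^2
phi(529) = 506

506


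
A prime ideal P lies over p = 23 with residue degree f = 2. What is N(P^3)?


N(P^a) = p^(a*f)
= 23^(3*2)
= 23^6
= 148035889

148035889


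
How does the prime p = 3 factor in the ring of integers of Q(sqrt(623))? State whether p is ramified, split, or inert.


K = Q(sqrt(623)). Since d mod 4 = 3, disc(K) = 2492.
Check p | disc: 2492 mod 3 = 2.
p does not divide disc. Compute Legendre symbol (d/p):
2^((3-1)/2) mod 3 = -1
(d/p) = -1, so p is inert: (p) stays prime with e=1, f=2, g=1.
Therefore p is inert.

inert


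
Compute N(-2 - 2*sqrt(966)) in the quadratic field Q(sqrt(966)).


N(a + b*sqrt(d)) = a^2 - d*b^2
= (-2)^2 - (966)*(-2)^2
= 4 - 3864
= -3860

-3860


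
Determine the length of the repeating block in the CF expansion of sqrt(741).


Run the CF algorithm for sqrt(741).
a_0 = floor(sqrt(741)) = 27; set m_0=0, q_0=1.
Recurrence: m' = q*a - m,  q' = (d - m'^2)/q,  a' = floor((a_0 + m')/q').
  step 1: m=27, q=12, a=4
  step 2: m=21, q=25, a=1
  step 3: m=4, q=29, a=1
  step 4: m=25, q=4, a=13
  step 5: m=27, q=3, a=18
  step 6: m=27, q=4, a=13
  step 7: m=25, q=29, a=1
  step 8: m=4, q=25, a=1
  step 9: m=21, q=12, a=4
  step 10: m=27, q=1, a=54
a_10 = 2*a_0 = 54, so the period closes here.
sqrt(741) = [27; 4, 1, 1, 13, 18, 13, 1, 1, 4, 54]
Period length = 10

10


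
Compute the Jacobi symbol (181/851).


Compute (181/851) via quadratic reciprocity:
  reciprocity: (181/851) -> +(851/181)
  reduce: (127/181)
  reciprocity: (127/181) -> +(181/127)
  reduce: (54/127)
  pull out 2: (2/127) = +1  (since 127 mod 8 = 7)
  reciprocity: (27/127) -> -(127/27)
  reduce: (19/27)
  reciprocity: (19/27) -> -(27/19)
  reduce: (8/19)
  pull out 2: (2/19) = -1  (since 19 mod 8 = 3)
  pull out 2: (2/19) = -1  (since 19 mod 8 = 3)
  pull out 2: (2/19) = -1  (since 19 mod 8 = 3)
  (1/19) = 1
Product of signs = -1

-1


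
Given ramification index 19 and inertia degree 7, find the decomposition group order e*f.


|D_P| = e * f
= 19 * 7
= 133

133


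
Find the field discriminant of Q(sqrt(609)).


For K = Q(sqrt(d)) with d squarefree: disc(K) = d if d = 1 mod 4, and disc(K) = 4d if d = 2 or 3 mod 4.
Here d = 609, and d mod 4 = 1.
d = 1 mod 4 (O_K = Z[(1+sqrt(d))/2]), so disc(K) = d = 609

609


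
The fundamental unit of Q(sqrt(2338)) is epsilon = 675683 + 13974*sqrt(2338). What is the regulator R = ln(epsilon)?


epsilon = 675683 + 13974*sqrt(2338)
= 1.3514e+06
R = ln(1.3514e+06)
= 14.1166

14.1166


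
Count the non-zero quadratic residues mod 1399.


For prime p, the number of non-zero quadratic residues is (p-1)/2.
= (1399-1)/2
= 699

699


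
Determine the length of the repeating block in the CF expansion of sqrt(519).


Run the CF algorithm for sqrt(519).
a_0 = floor(sqrt(519)) = 22; set m_0=0, q_0=1.
Recurrence: m' = q*a - m,  q' = (d - m'^2)/q,  a' = floor((a_0 + m')/q').
  step 1: m=22, q=35, a=1
  step 2: m=13, q=10, a=3
  step 3: m=17, q=23, a=1
  step 4: m=6, q=21, a=1
  step 5: m=15, q=14, a=2
  step 6: m=13, q=25, a=1
  step 7: m=12, q=15, a=2
  step 8: m=18, q=13, a=3
  step 9: m=21, q=6, a=7
  step 10: m=21, q=13, a=3
  step 11: m=18, q=15, a=2
  step 12: m=12, q=25, a=1
  step 13: m=13, q=14, a=2
  step 14: m=15, q=21, a=1
  step 15: m=6, q=23, a=1
  step 16: m=17, q=10, a=3
  step 17: m=13, q=35, a=1
  step 18: m=22, q=1, a=44
a_18 = 2*a_0 = 44, so the period closes here.
sqrt(519) = [22; 1, 3, 1, 1, 2, 1, 2, 3, 7, 3, 2, 1, 2, 1, 1, 3, 1, 44]
Period length = 18

18


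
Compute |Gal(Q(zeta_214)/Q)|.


|Gal(Q(zeta_214)/Q)| = phi(214)
= 106

106


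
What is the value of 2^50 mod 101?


p = 101 is prime and the exponent is (p-1)/2 = 50, so by Euler's criterion 2^50 = (2/101) = +1 or -1 mod 101.
Compute by square-and-multiply:
  50 = 32 + 16 + 2 (binary 110010)
  Repeated squaring mod 101: 2^1 = 2, 2^2 = 4, 2^4 = 16, 2^8 = 54, 2^16 = 88, 2^32 = 68
  2^50 = 2^32 * 2^16 * 2^2 = 68 * 88 * 4 mod 101
    68 * 88 = 5984 = 25 mod 101
    25 * 4 = 100 = 100 mod 101
  2^50 = 100 mod 101
Result 100 = p - 1 = -1 mod 101: 2 is a quadratic non-residue mod 101. As a residue in [0, p-1] the value is 100.
2^50 mod 101 = 100

100


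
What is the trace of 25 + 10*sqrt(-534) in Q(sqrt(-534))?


Tr(a + b*sqrt(d)) = (a + b*sqrt(d)) + (a - b*sqrt(d)) = 2a
= 2 * (25)
= 50

50


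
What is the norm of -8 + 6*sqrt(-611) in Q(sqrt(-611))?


N(a + b*sqrt(d)) = a^2 - d*b^2
= (-8)^2 - (-611)*(6)^2
= 64 + 21996
= 22060

22060


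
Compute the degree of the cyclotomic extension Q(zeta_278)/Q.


The degree equals Euler's totient phi(278).
278 = 2 * 139
phi(278) = 138

138


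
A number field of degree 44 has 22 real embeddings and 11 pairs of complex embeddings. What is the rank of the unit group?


By Dirichlet's unit theorem:
rank = r1 + r2 - 1
= 22 + 11 - 1
= 32

32


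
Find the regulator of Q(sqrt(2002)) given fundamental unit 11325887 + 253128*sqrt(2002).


epsilon = 11325887 + 253128*sqrt(2002)
= 2.2652e+07
R = ln(2.2652e+07)
= 16.9357

16.9357


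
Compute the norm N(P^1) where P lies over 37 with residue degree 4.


N(P^a) = p^(a*f)
= 37^(1*4)
= 37^4
= 1874161

1874161


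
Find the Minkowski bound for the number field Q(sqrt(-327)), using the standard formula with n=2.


d = -327, d mod 4 = 1, so disc(K) = d = -327; |disc(K)| = 327
Imaginary quadratic field, so n = 2, s = r2 = 1, r1 = 0
M = (n!/n^n) * (4/pi)^s * sqrt(|disc(K)|) = (2!/2^2) * (4/pi)^1 * sqrt(327)
= 0.5 * 1.273240 * 18.083141
= 11.5121

11.5121


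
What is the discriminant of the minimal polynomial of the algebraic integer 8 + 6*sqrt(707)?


The element 8 + 6*sqrt(707) has minimal polynomial:
x^2 - 16*x - 25388
Discriminant = (-16)^2 - 4*(-25388)
= 256 + 101552
= 101808

101808


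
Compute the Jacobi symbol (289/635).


Compute (289/635) via quadratic reciprocity:
  reciprocity: (289/635) -> +(635/289)
  reduce: (57/289)
  reciprocity: (57/289) -> +(289/57)
  reduce: (4/57)
  pull out 2: (2/57) = +1  (since 57 mod 8 = 1)
  pull out 2: (2/57) = +1  (since 57 mod 8 = 1)
  (1/57) = 1
Product of signs = 1

1


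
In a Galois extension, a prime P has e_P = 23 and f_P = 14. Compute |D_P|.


|D_P| = e * f
= 23 * 14
= 322

322


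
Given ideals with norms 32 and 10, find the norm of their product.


N(IJ) = N(I) * N(J)
= 32 * 10
= 320

320


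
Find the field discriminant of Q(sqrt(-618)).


For K = Q(sqrt(d)) with d squarefree: disc(K) = d if d = 1 mod 4, and disc(K) = 4d if d = 2 or 3 mod 4.
Here d = -618, and d mod 4 = 2.
d = 2 mod 4, not 1 (O_K = Z[sqrt(d)]), so disc(K) = 4d = 4 * (-618) = -2472

-2472


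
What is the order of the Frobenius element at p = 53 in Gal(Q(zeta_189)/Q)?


The Frobenius at p in Gal(Q(zeta_n)/Q) = (Z/nZ)* is the class of p, so its order is ord_189(53), the smallest k >= 1 with 53^k = 1 mod 189.
n = 189 = 3^3 * 7, phi(189) = 108; the order divides phi(n).
Divisors of 108: 1, 2, 3, 4, 6, 9, 12, 18, 27, 36, 54, 108
Repeated squaring mod 189: 53^1 = 53, 53^2 = 163, 53^4 = 109, 53^8 = 163, 53^16 = 109, 53^32 = 163, 53^64 = 109
Test divisors in increasing order:
  k=1: 53^1 = 53 mod 189
  k=2: 53^2 = 163 mod 189
  k=3: 53^3 = 163 * 53 = 134 mod 189
  k=4: 53^4 = 109 mod 189
  k=6: 53^6 = 109 * 163 = 1 mod 189  <- first divisor giving 1
Order = 6

6


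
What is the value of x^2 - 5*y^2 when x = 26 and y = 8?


x^2 - d*y^2
= 26^2 - 5*8^2
= 676 - 320
= 356

356


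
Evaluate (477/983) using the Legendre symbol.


p = 983 is prime, so compute (477/983) with the reciprocity algorithm (Jacobi-symbol steps: pull out 2s via (2/n), flip via reciprocity, reduce):
  reciprocity: (477/983) -> +(983/477)
  reduce: (29/477)
  reciprocity: (29/477) -> +(477/29)
  reduce: (13/29)
  reciprocity: (13/29) -> +(29/13)
  reduce: (3/13)
  reciprocity: (3/13) -> +(13/3)
  reduce: (1/3)
  (1/3) = 1
Product of signs = 1
(477/983) = 1

1


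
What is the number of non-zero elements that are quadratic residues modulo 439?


For prime p, the number of non-zero quadratic residues is (p-1)/2.
= (439-1)/2
= 219

219


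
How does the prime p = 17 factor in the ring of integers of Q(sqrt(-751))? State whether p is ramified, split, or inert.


K = Q(sqrt(-751)). Since d mod 4 = 1, disc(K) = -751.
Check p | disc: -751 mod 17 = 14.
p does not divide disc. Compute Legendre symbol (d/p):
14^((17-1)/2) mod 17 = -1
(d/p) = -1, so p is inert: (p) stays prime with e=1, f=2, g=1.
Therefore p is inert.

inert


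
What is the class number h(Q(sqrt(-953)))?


K = Q(sqrt(-953)). d mod 4 = 3, so D = disc(K) = 4d = -3812
h(K) equals the number of primitive reduced positive-definite forms (a, b, c) = a*x^2 + b*x*y + c*y^2 with b^2 - 4ac = D,
where reduced means |b| <= a <= c, with b >= 0 whenever |b| = a or a = c, and primitive means gcd(a, b, c) = 1.
Reduced forces 3a^2 <= |D| = 3812, so 1 <= a <= 35; b must have the parity of D, and c = (b^2 - D)/(4a) must be an integer >= a.
Enumerate a = 1..35, b in [-a, a]:
  a=1: (1, 0, 953)  [1]
  a=2: (2, 2, 477)  [1]
  a=3: (3, -2, 318), (3, 2, 318)  [2]
  a=4..5: none
  a=6: (6, -2, 159), (6, 2, 159)  [2]
  a=7..8: none
  a=9: (9, -2, 106), (9, 2, 106)  [2]
  a=10: none
  a=11: (11, -4, 87), (11, 4, 87)  [2]
  a=12: none
  a=13: (13, -6, 74), (13, 6, 74)  [2]
  a=14..16: none
  a=17: (17, -8, 57), (17, 8, 57)  [2]
  a=18: (18, -2, 53), (18, 2, 53)  [2]
  a=19: (19, -8, 51), (19, 8, 51)  [2]
  a=20..21: none
  a=22: (22, -18, 47), (22, 18, 47)  [2]
  a=23: (23, -12, 43), (23, 12, 43)  [2]
  a=24..25: none
  a=26: (26, -6, 37), (26, 6, 37)  [2]
  a=27: (27, -20, 39), (27, 20, 39)  [2]
  a=28: none
  a=29: (29, -4, 33), (29, 4, 33)  [2]
  a=30: none
  a=31: (31, -30, 38), (31, 30, 38)  [2]
  a=32: none
  a=33: (33, -26, 34), (33, 26, 34)  [2]
  a=34..35: none
Total reduced forms: 1 + 1 + 2 + 2 + 2 + 2 + 2 + 2 + 2 + 2 + 2 + 2 + 2 + 2 + 2 + 2 + 2 = 32
h = 32

32


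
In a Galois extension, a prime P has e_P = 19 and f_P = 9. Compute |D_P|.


|D_P| = e * f
= 19 * 9
= 171

171


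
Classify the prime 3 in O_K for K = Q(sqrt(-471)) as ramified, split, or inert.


K = Q(sqrt(-471)). Since d mod 4 = 1, disc(K) = -471.
Check p | disc: -471 mod 3 = 0.
p divides disc, so p ramifies: (p) = P^2 with e=2, f=1, g=1.
Therefore p is ramified.

ramified


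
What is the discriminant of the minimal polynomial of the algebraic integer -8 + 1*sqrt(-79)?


The element -8 + 1*sqrt(-79) has minimal polynomial:
x^2 + 16*x + 143
Discriminant = (16)^2 - 4*(143)
= 256 - 572
= -316

-316


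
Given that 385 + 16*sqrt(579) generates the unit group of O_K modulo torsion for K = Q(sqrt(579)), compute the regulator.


epsilon = 385 + 16*sqrt(579)
= 769.9987
R = ln(769.9987)
= 6.6464

6.6464


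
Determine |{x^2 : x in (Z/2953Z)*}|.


For prime p, the number of non-zero quadratic residues is (p-1)/2.
= (2953-1)/2
= 1476

1476


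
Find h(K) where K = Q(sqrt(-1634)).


K = Q(sqrt(-1634)). d mod 4 = 2, so D = disc(K) = 4d = -6536
h(K) equals the number of primitive reduced positive-definite forms (a, b, c) = a*x^2 + b*x*y + c*y^2 with b^2 - 4ac = D,
where reduced means |b| <= a <= c, with b >= 0 whenever |b| = a or a = c, and primitive means gcd(a, b, c) = 1.
Reduced forces 3a^2 <= |D| = 6536, so 1 <= a <= 46; b must have the parity of D, and c = (b^2 - D)/(4a) must be an integer >= a.
Enumerate a = 1..46, b in [-a, a]:
  a=1: (1, 0, 1634)  [1]
  a=2: (2, 0, 817)  [1]
  a=3: (3, -2, 545), (3, 2, 545)  [2]
  a=4: none
  a=5: (5, -2, 327), (5, 2, 327)  [2]
  a=6: (6, -4, 273), (6, 4, 273)  [2]
  a=7: (7, -4, 234), (7, 4, 234)  [2]
  a=8: none
  a=9: (9, -4, 182), (9, 4, 182)  [2]
  a=10: (10, -8, 165), (10, 8, 165)  [2]
  a=11: (11, -8, 150), (11, 8, 150)  [2]
  a=12: none
  a=13: (13, -4, 126), (13, 4, 126)  [2]
  a=14: (14, -4, 117), (14, 4, 117)  [2]
  a=15: (15, -8, 110), (15, -2, 109), (15, 2, 109), (15, 8, 110)  [4]
  a=16: none
  a=17: (17, -14, 99), (17, 14, 99)  [2]
  a=18: (18, -4, 91), (18, 4, 91)  [2]
  a=19: (19, 0, 86)  [1]
  a=20: none
  a=21: (21, -10, 79), (21, -4, 78), (21, 4, 78), (21, 10, 79)  [4]
  a=22: (22, -8, 75), (22, 8, 75)  [2]
  a=23..24: none
  a=25: (25, -8, 66), (25, 8, 66)  [2]
  a=26: (26, -4, 63), (26, 4, 63)  [2]
  a=27: (27, -22, 65), (27, 22, 65)  [2]
  a=28..29: none
  a=30: (30, -28, 61), (30, -8, 55), (30, 8, 55), (30, 28, 61)  [4]
  a=31: (31, -6, 53), (31, 6, 53)  [2]
  a=32: none
  a=33: (33, -14, 51), (33, -8, 50), (33, 8, 50), (33, 14, 51)  [4]
  a=34: (34, -20, 51), (34, 20, 51)  [2]
  a=35: (35, -32, 54), (35, -18, 49), (35, 18, 49), (35, 32, 54)  [4]
  a=36..37: none
  a=38: (38, 0, 43)  [1]
  a=39: (39, -22, 45), (39, -4, 42), (39, 4, 42), (39, 22, 45)  [4]
  a=40..41: none
  a=42: (42, -32, 45), (42, 32, 45)  [2]
  a=43..46: none
Total reduced forms: 1 + 1 + 2 + 2 + 2 + 2 + 2 + 2 + 2 + 2 + 2 + 4 + 2 + 2 + 1 + 4 + 2 + 2 + 2 + 2 + 4 + 2 + 4 + 2 + 4 + 1 + 4 + 2 = 64
h = 64

64


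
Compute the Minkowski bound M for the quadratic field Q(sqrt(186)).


d = 186, d mod 4 = 2, so disc(K) = 4d = 744; |disc(K)| = 744
Real quadratic field, so n = 2, s = r2 = 0, r1 = 2
M = (n!/n^n) * (4/pi)^s * sqrt(|disc(K)|) = (2!/2^2) * (4/pi)^0 * sqrt(744)
= 0.5 * 1.000000 * 27.276363
= 13.6382

13.6382


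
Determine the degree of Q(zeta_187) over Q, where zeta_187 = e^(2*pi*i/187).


The degree equals Euler's totient phi(187).
187 = 11 * 17
phi(187) = 160

160


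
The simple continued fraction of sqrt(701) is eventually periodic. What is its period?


Run the CF algorithm for sqrt(701).
a_0 = floor(sqrt(701)) = 26; set m_0=0, q_0=1.
Recurrence: m' = q*a - m,  q' = (d - m'^2)/q,  a' = floor((a_0 + m')/q').
  step 1: m=26, q=25, a=2
  step 2: m=24, q=5, a=10
  step 3: m=26, q=5, a=10
  step 4: m=24, q=25, a=2
  step 5: m=26, q=1, a=52
a_5 = 2*a_0 = 52, so the period closes here.
sqrt(701) = [26; 2, 10, 10, 2, 52]
Period length = 5

5


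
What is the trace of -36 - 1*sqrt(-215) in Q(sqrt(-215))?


Tr(a + b*sqrt(d)) = (a + b*sqrt(d)) + (a - b*sqrt(d)) = 2a
= 2 * (-36)
= -72

-72


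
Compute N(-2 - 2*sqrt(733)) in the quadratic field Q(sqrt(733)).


N(a + b*sqrt(d)) = a^2 - d*b^2
= (-2)^2 - (733)*(-2)^2
= 4 - 2932
= -2928

-2928


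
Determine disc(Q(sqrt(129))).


For K = Q(sqrt(d)) with d squarefree: disc(K) = d if d = 1 mod 4, and disc(K) = 4d if d = 2 or 3 mod 4.
Here d = 129, and d mod 4 = 1.
d = 1 mod 4 (O_K = Z[(1+sqrt(d))/2]), so disc(K) = d = 129

129


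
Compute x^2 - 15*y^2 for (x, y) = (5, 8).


x^2 - d*y^2
= 5^2 - 15*8^2
= 25 - 960
= -935

-935


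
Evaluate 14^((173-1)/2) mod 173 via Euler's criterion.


p = 173 is prime and the exponent is (p-1)/2 = 86, so by Euler's criterion 14^86 = (14/173) = +1 or -1 mod 173.
Compute by square-and-multiply:
  86 = 64 + 16 + 4 + 2 (binary 1010110)
  Repeated squaring mod 173: 14^1 = 14, 14^2 = 23, 14^4 = 10, 14^8 = 100, 14^16 = 139, 14^32 = 118, 14^64 = 84
  14^86 = 14^64 * 14^16 * 14^4 * 14^2 = 84 * 139 * 10 * 23 mod 173
    84 * 139 = 11676 = 85 mod 173
    85 * 10 = 850 = 158 mod 173
    158 * 23 = 3634 = 1 mod 173
  14^86 = 1 mod 173
Result 1: 14 is a quadratic residue mod 173.
14^86 mod 173 = 1

1


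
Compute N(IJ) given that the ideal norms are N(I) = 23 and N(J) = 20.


N(IJ) = N(I) * N(J)
= 23 * 20
= 460

460


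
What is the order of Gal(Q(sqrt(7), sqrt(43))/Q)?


The 2 square roots of distinct primes are multiplicatively independent over Q,
so [K:Q] = 2^2 and Gal(K/Q) is isomorphic to (Z/2Z)^2.
|Gal| = 2^2 = 4

4


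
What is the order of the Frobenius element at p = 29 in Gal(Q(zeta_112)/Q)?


The Frobenius at p in Gal(Q(zeta_n)/Q) = (Z/nZ)* is the class of p, so its order is ord_112(29), the smallest k >= 1 with 29^k = 1 mod 112.
n = 112 = 2^4 * 7, phi(112) = 48; the order divides phi(n).
Divisors of 48: 1, 2, 3, 4, 6, 8, 12, 16, 24, 48
Repeated squaring mod 112: 29^1 = 29, 29^2 = 57, 29^4 = 1, 29^8 = 1, 29^16 = 1, 29^32 = 1
Test divisors in increasing order:
  k=1: 29^1 = 29 mod 112
  k=2: 29^2 = 57 mod 112
  k=3: 29^3 = 57 * 29 = 85 mod 112
  k=4: 29^4 = 1 mod 112  <- first divisor giving 1
Order = 4

4


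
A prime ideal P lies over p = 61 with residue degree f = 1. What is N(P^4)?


N(P^a) = p^(a*f)
= 61^(4*1)
= 61^4
= 13845841

13845841


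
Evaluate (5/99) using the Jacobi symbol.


Compute (5/99) via quadratic reciprocity:
  reciprocity: (5/99) -> +(99/5)
  reduce: (4/5)
  pull out 2: (2/5) = -1  (since 5 mod 8 = 5)
  pull out 2: (2/5) = -1  (since 5 mod 8 = 5)
  (1/5) = 1
Product of signs = 1

1


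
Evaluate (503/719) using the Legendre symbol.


p = 719 is prime, so compute (503/719) with the reciprocity algorithm (Jacobi-symbol steps: pull out 2s via (2/n), flip via reciprocity, reduce):
  reciprocity: (503/719) -> -(719/503)
  reduce: (216/503)
  pull out 2: (2/503) = +1  (since 503 mod 8 = 7)
  pull out 2: (2/503) = +1  (since 503 mod 8 = 7)
  pull out 2: (2/503) = +1  (since 503 mod 8 = 7)
  reciprocity: (27/503) -> -(503/27)
  reduce: (17/27)
  reciprocity: (17/27) -> +(27/17)
  reduce: (10/17)
  pull out 2: (2/17) = +1  (since 17 mod 8 = 1)
  reciprocity: (5/17) -> +(17/5)
  reduce: (2/5)
  pull out 2: (2/5) = -1  (since 5 mod 8 = 5)
  (1/5) = 1
Product of signs = -1
(503/719) = -1

-1


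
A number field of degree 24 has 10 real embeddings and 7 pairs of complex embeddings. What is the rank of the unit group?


By Dirichlet's unit theorem:
rank = r1 + r2 - 1
= 10 + 7 - 1
= 16

16


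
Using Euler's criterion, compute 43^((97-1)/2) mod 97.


p = 97 is prime and the exponent is (p-1)/2 = 48, so by Euler's criterion 43^48 = (43/97) = +1 or -1 mod 97.
Compute by square-and-multiply:
  48 = 32 + 16 (binary 110000)
  Repeated squaring mod 97: 43^1 = 43, 43^2 = 6, 43^4 = 36, 43^8 = 35, 43^16 = 61, 43^32 = 35
  43^48 = 43^32 * 43^16 = 35 * 61 mod 97
    35 * 61 = 2135 = 1 mod 97
  43^48 = 1 mod 97
Result 1: 43 is a quadratic residue mod 97.
43^48 mod 97 = 1

1


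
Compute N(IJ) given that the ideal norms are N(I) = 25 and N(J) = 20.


N(IJ) = N(I) * N(J)
= 25 * 20
= 500

500


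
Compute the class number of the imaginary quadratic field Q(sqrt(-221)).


K = Q(sqrt(-221)). d mod 4 = 3, so D = disc(K) = 4d = -884
h(K) equals the number of primitive reduced positive-definite forms (a, b, c) = a*x^2 + b*x*y + c*y^2 with b^2 - 4ac = D,
where reduced means |b| <= a <= c, with b >= 0 whenever |b| = a or a = c, and primitive means gcd(a, b, c) = 1.
Reduced forces 3a^2 <= |D| = 884, so 1 <= a <= 17; b must have the parity of D, and c = (b^2 - D)/(4a) must be an integer >= a.
Enumerate a = 1..17, b in [-a, a]:
  a=1: (1, 0, 221)  [1]
  a=2: (2, 2, 111)  [1]
  a=3: (3, -2, 74), (3, 2, 74)  [2]
  a=4: none
  a=5: (5, -4, 45), (5, 4, 45)  [2]
  a=6: (6, -2, 37), (6, 2, 37)  [2]
  a=7..8: none
  a=9: (9, -4, 25), (9, 4, 25)  [2]
  a=10: (10, -6, 23), (10, 6, 23)  [2]
  a=11..12: none
  a=13: (13, 0, 17)  [1]
  a=14: none
  a=15: (15, -14, 18), (15, 4, 15), (15, 14, 18)  [3]
  a=16..17: none
Total reduced forms: 1 + 1 + 2 + 2 + 2 + 2 + 2 + 1 + 3 = 16
h = 16

16


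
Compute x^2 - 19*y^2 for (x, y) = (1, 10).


x^2 - d*y^2
= 1^2 - 19*10^2
= 1 - 1900
= -1899

-1899


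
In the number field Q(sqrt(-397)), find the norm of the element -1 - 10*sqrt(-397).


N(a + b*sqrt(d)) = a^2 - d*b^2
= (-1)^2 - (-397)*(-10)^2
= 1 + 39700
= 39701

39701


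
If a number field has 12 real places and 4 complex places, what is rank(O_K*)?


By Dirichlet's unit theorem:
rank = r1 + r2 - 1
= 12 + 4 - 1
= 15

15


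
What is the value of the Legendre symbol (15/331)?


p = 331 is prime, so compute (15/331) with the reciprocity algorithm (Jacobi-symbol steps: pull out 2s via (2/n), flip via reciprocity, reduce):
  reciprocity: (15/331) -> -(331/15)
  reduce: (1/15)
  (1/15) = 1
Product of signs = -1
(15/331) = -1

-1


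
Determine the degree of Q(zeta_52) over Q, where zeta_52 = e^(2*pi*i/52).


The degree equals Euler's totient phi(52).
52 = 2^2 * 13
phi(52) = 24

24


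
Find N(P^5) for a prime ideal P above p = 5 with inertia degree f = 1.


N(P^a) = p^(a*f)
= 5^(5*1)
= 5^5
= 3125

3125


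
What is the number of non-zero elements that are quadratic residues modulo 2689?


For prime p, the number of non-zero quadratic residues is (p-1)/2.
= (2689-1)/2
= 1344

1344


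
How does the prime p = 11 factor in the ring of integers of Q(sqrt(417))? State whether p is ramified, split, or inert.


K = Q(sqrt(417)). Since d mod 4 = 1, disc(K) = 417.
Check p | disc: 417 mod 11 = 10.
p does not divide disc. Compute Legendre symbol (d/p):
10^((11-1)/2) mod 11 = -1
(d/p) = -1, so p is inert: (p) stays prime with e=1, f=2, g=1.
Therefore p is inert.

inert


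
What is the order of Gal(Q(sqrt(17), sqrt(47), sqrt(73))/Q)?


The 3 square roots of distinct primes are multiplicatively independent over Q,
so [K:Q] = 2^3 and Gal(K/Q) is isomorphic to (Z/2Z)^3.
|Gal| = 2^3 = 8

8


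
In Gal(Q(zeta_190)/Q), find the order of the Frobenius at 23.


The Frobenius at p in Gal(Q(zeta_n)/Q) = (Z/nZ)* is the class of p, so its order is ord_190(23), the smallest k >= 1 with 23^k = 1 mod 190.
n = 190 = 2 * 5 * 19, phi(190) = 72; the order divides phi(n).
Divisors of 72: 1, 2, 3, 4, 6, 8, 9, 12, 18, 24, 36, 72
Repeated squaring mod 190: 23^1 = 23, 23^2 = 149, 23^4 = 161, 23^8 = 81, 23^16 = 101, 23^32 = 131, 23^64 = 61
Test divisors in increasing order:
  k=1: 23^1 = 23 mod 190
  k=2: 23^2 = 149 mod 190
  k=3: 23^3 = 149 * 23 = 7 mod 190
  k=4: 23^4 = 161 mod 190
  k=6: 23^6 = 161 * 149 = 49 mod 190
  k=8: 23^8 = 81 mod 190
  k=9: 23^9 = 81 * 23 = 153 mod 190
  k=12: 23^12 = 81 * 161 = 121 mod 190
  k=18: 23^18 = 101 * 149 = 39 mod 190
  k=24: 23^24 = 101 * 81 = 11 mod 190
  k=36: 23^36 = 131 * 161 = 1 mod 190  <- first divisor giving 1
Order = 36

36


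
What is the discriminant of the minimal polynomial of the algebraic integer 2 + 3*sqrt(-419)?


The element 2 + 3*sqrt(-419) has minimal polynomial:
x^2 - 4*x + 3775
Discriminant = (-4)^2 - 4*(3775)
= 16 - 15100
= -15084

-15084


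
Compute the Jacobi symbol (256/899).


Compute (256/899) via quadratic reciprocity:
  pull out 2: (2/899) = -1  (since 899 mod 8 = 3)
  pull out 2: (2/899) = -1  (since 899 mod 8 = 3)
  pull out 2: (2/899) = -1  (since 899 mod 8 = 3)
  pull out 2: (2/899) = -1  (since 899 mod 8 = 3)
  pull out 2: (2/899) = -1  (since 899 mod 8 = 3)
  pull out 2: (2/899) = -1  (since 899 mod 8 = 3)
  pull out 2: (2/899) = -1  (since 899 mod 8 = 3)
  pull out 2: (2/899) = -1  (since 899 mod 8 = 3)
  (1/899) = 1
Product of signs = 1

1


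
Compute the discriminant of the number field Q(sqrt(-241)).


For K = Q(sqrt(d)) with d squarefree: disc(K) = d if d = 1 mod 4, and disc(K) = 4d if d = 2 or 3 mod 4.
Here d = -241, and d mod 4 = 3.
d = 3 mod 4, not 1 (O_K = Z[sqrt(d)]), so disc(K) = 4d = 4 * (-241) = -964

-964


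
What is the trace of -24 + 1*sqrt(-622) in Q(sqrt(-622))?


Tr(a + b*sqrt(d)) = (a + b*sqrt(d)) + (a - b*sqrt(d)) = 2a
= 2 * (-24)
= -48

-48


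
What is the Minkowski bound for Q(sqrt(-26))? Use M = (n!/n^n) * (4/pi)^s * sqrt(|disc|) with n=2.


d = -26, d mod 4 = 2, so disc(K) = 4d = -104; |disc(K)| = 104
Imaginary quadratic field, so n = 2, s = r2 = 1, r1 = 0
M = (n!/n^n) * (4/pi)^s * sqrt(|disc(K)|) = (2!/2^2) * (4/pi)^1 * sqrt(104)
= 0.5 * 1.273240 * 10.198039
= 6.4923

6.4923


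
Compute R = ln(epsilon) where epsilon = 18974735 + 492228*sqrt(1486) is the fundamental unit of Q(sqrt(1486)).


epsilon = 18974735 + 492228*sqrt(1486)
= 3.7949e+07
R = ln(3.7949e+07)
= 17.4518

17.4518


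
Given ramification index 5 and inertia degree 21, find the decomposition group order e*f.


|D_P| = e * f
= 5 * 21
= 105

105


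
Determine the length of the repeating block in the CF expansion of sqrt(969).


Run the CF algorithm for sqrt(969).
a_0 = floor(sqrt(969)) = 31; set m_0=0, q_0=1.
Recurrence: m' = q*a - m,  q' = (d - m'^2)/q,  a' = floor((a_0 + m')/q').
  step 1: m=31, q=8, a=7
  step 2: m=25, q=43, a=1
  step 3: m=18, q=15, a=3
  step 4: m=27, q=16, a=3
  step 5: m=21, q=33, a=1
  step 6: m=12, q=25, a=1
  step 7: m=13, q=32, a=1
  step 8: m=19, q=19, a=2
  step 9: m=19, q=32, a=1
  step 10: m=13, q=25, a=1
  step 11: m=12, q=33, a=1
  step 12: m=21, q=16, a=3
  step 13: m=27, q=15, a=3
  step 14: m=18, q=43, a=1
  step 15: m=25, q=8, a=7
  step 16: m=31, q=1, a=62
a_16 = 2*a_0 = 62, so the period closes here.
sqrt(969) = [31; 7, 1, 3, 3, 1, 1, 1, 2, 1, 1, 1, 3, 3, 1, 7, 62]
Period length = 16

16


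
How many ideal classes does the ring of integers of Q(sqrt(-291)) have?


K = Q(sqrt(-291)). d mod 4 = 1, so D = disc(K) = d = -291
h(K) equals the number of primitive reduced positive-definite forms (a, b, c) = a*x^2 + b*x*y + c*y^2 with b^2 - 4ac = D,
where reduced means |b| <= a <= c, with b >= 0 whenever |b| = a or a = c, and primitive means gcd(a, b, c) = 1.
Reduced forces 3a^2 <= |D| = 291, so 1 <= a <= 9; b must have the parity of D, and c = (b^2 - D)/(4a) must be an integer >= a.
Enumerate a = 1..9, b in [-a, a]:
  a=1: (1, 1, 73)  [1]
  a=2: none
  a=3: (3, 3, 25)  [1]
  a=4: none
  a=5: (5, -3, 15), (5, 3, 15)  [2]
  a=6..9: none
Total reduced forms: 1 + 1 + 2 = 4
h = 4

4


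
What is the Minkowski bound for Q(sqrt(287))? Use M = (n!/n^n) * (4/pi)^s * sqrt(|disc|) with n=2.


d = 287, d mod 4 = 3, so disc(K) = 4d = 1148; |disc(K)| = 1148
Real quadratic field, so n = 2, s = r2 = 0, r1 = 2
M = (n!/n^n) * (4/pi)^s * sqrt(|disc(K)|) = (2!/2^2) * (4/pi)^0 * sqrt(1148)
= 0.5 * 1.000000 * 33.882149
= 16.9411

16.9411


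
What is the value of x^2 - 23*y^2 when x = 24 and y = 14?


x^2 - d*y^2
= 24^2 - 23*14^2
= 576 - 4508
= -3932

-3932


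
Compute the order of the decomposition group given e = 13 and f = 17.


|D_P| = e * f
= 13 * 17
= 221

221


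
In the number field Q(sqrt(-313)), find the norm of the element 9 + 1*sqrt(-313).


N(a + b*sqrt(d)) = a^2 - d*b^2
= (9)^2 - (-313)*(1)^2
= 81 + 313
= 394

394


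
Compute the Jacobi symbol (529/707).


Compute (529/707) via quadratic reciprocity:
  reciprocity: (529/707) -> +(707/529)
  reduce: (178/529)
  pull out 2: (2/529) = +1  (since 529 mod 8 = 1)
  reciprocity: (89/529) -> +(529/89)
  reduce: (84/89)
  pull out 2: (2/89) = +1  (since 89 mod 8 = 1)
  pull out 2: (2/89) = +1  (since 89 mod 8 = 1)
  reciprocity: (21/89) -> +(89/21)
  reduce: (5/21)
  reciprocity: (5/21) -> +(21/5)
  reduce: (1/5)
  (1/5) = 1
Product of signs = 1

1


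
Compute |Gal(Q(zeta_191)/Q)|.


|Gal(Q(zeta_191)/Q)| = phi(191)
= 190

190


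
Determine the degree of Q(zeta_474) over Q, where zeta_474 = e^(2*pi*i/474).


The degree equals Euler's totient phi(474).
474 = 2 * 3 * 79
phi(474) = 156

156


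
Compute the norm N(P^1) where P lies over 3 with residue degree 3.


N(P^a) = p^(a*f)
= 3^(1*3)
= 3^3
= 27

27


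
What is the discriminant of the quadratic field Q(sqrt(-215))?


For K = Q(sqrt(d)) with d squarefree: disc(K) = d if d = 1 mod 4, and disc(K) = 4d if d = 2 or 3 mod 4.
Here d = -215, and d mod 4 = 1.
d = 1 mod 4 (O_K = Z[(1+sqrt(d))/2]), so disc(K) = d = -215

-215


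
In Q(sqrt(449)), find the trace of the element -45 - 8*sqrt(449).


Tr(a + b*sqrt(d)) = (a + b*sqrt(d)) + (a - b*sqrt(d)) = 2a
= 2 * (-45)
= -90

-90


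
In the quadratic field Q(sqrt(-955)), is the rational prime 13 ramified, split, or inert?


K = Q(sqrt(-955)). Since d mod 4 = 1, disc(K) = -955.
Check p | disc: -955 mod 13 = 7.
p does not divide disc. Compute Legendre symbol (d/p):
7^((13-1)/2) mod 13 = -1
(d/p) = -1, so p is inert: (p) stays prime with e=1, f=2, g=1.
Therefore p is inert.

inert


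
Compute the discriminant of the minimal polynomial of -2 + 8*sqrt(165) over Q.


The element -2 + 8*sqrt(165) has minimal polynomial:
x^2 + 4*x - 10556
Discriminant = (4)^2 - 4*(-10556)
= 16 + 42224
= 42240

42240


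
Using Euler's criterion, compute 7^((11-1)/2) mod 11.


p = 11 is prime and the exponent is (p-1)/2 = 5, so by Euler's criterion 7^5 = (7/11) = +1 or -1 mod 11.
Compute by square-and-multiply:
  5 = 4 + 1 (binary 101)
  Repeated squaring mod 11: 7^1 = 7, 7^2 = 5, 7^4 = 3
  7^5 = 7^4 * 7^1 = 3 * 7 mod 11
    3 * 7 = 21 = 10 mod 11
  7^5 = 10 mod 11
Result 10 = p - 1 = -1 mod 11: 7 is a quadratic non-residue mod 11. As a residue in [0, p-1] the value is 10.
7^5 mod 11 = 10

10


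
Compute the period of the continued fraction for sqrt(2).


Run the CF algorithm for sqrt(2).
a_0 = floor(sqrt(2)) = 1; set m_0=0, q_0=1.
Recurrence: m' = q*a - m,  q' = (d - m'^2)/q,  a' = floor((a_0 + m')/q').
  step 1: m=1, q=1, a=2
a_1 = 2*a_0 = 2, so the period closes here.
sqrt(2) = [1; 2]
Period length = 1

1


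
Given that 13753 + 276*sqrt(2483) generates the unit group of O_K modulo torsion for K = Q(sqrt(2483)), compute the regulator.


epsilon = 13753 + 276*sqrt(2483)
= 27506.0000
R = ln(27506.0000)
= 10.2222

10.2222


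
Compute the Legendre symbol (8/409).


p = 409 is prime, so compute (8/409) with the reciprocity algorithm (Jacobi-symbol steps: pull out 2s via (2/n), flip via reciprocity, reduce):
  pull out 2: (2/409) = +1  (since 409 mod 8 = 1)
  pull out 2: (2/409) = +1  (since 409 mod 8 = 1)
  pull out 2: (2/409) = +1  (since 409 mod 8 = 1)
  (1/409) = 1
Product of signs = 1
(8/409) = 1

1


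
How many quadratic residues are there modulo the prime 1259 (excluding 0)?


For prime p, the number of non-zero quadratic residues is (p-1)/2.
= (1259-1)/2
= 629

629


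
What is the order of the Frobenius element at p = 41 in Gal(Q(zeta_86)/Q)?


The Frobenius at p in Gal(Q(zeta_n)/Q) = (Z/nZ)* is the class of p, so its order is ord_86(41), the smallest k >= 1 with 41^k = 1 mod 86.
n = 86 = 2 * 43, phi(86) = 42; the order divides phi(n).
Divisors of 42: 1, 2, 3, 6, 7, 14, 21, 42
Repeated squaring mod 86: 41^1 = 41, 41^2 = 47, 41^4 = 59, 41^8 = 41, 41^16 = 47, 41^32 = 59
Test divisors in increasing order:
  k=1: 41^1 = 41 mod 86
  k=2: 41^2 = 47 mod 86
  k=3: 41^3 = 47 * 41 = 35 mod 86
  k=6: 41^6 = 59 * 47 = 21 mod 86
  k=7: 41^7 = 59 * 47 * 41 = 1 mod 86  <- first divisor giving 1
Order = 7

7


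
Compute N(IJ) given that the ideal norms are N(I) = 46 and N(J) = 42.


N(IJ) = N(I) * N(J)
= 46 * 42
= 1932

1932


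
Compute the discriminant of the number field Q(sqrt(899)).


For K = Q(sqrt(d)) with d squarefree: disc(K) = d if d = 1 mod 4, and disc(K) = 4d if d = 2 or 3 mod 4.
Here d = 899, and d mod 4 = 3.
d = 3 mod 4, not 1 (O_K = Z[sqrt(d)]), so disc(K) = 4d = 4 * (899) = 3596

3596


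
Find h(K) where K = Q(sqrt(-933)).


K = Q(sqrt(-933)). d mod 4 = 3, so D = disc(K) = 4d = -3732
h(K) equals the number of primitive reduced positive-definite forms (a, b, c) = a*x^2 + b*x*y + c*y^2 with b^2 - 4ac = D,
where reduced means |b| <= a <= c, with b >= 0 whenever |b| = a or a = c, and primitive means gcd(a, b, c) = 1.
Reduced forces 3a^2 <= |D| = 3732, so 1 <= a <= 35; b must have the parity of D, and c = (b^2 - D)/(4a) must be an integer >= a.
Enumerate a = 1..35, b in [-a, a]:
  a=1: (1, 0, 933)  [1]
  a=2: (2, 2, 467)  [1]
  a=3: (3, 0, 311)  [1]
  a=4..5: none
  a=6: (6, 6, 157)  [1]
  a=7..12: none
  a=13: (13, -8, 73), (13, 8, 73)  [2]
  a=14..16: none
  a=17: (17, -12, 57), (17, 12, 57)  [2]
  a=18: none
  a=19: (19, -12, 51), (19, 12, 51)  [2]
  a=20..25: none
  a=26: (26, -18, 39), (26, 18, 39)  [2]
  a=27..28: none
  a=29: (29, -26, 38), (29, 26, 38)  [2]
  a=30: none
  a=31: (31, -22, 34), (31, 22, 34)  [2]
  a=32..35: none
Total reduced forms: 1 + 1 + 1 + 1 + 2 + 2 + 2 + 2 + 2 + 2 = 16
h = 16

16


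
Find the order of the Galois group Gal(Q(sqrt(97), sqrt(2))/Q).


The 2 square roots of distinct primes are multiplicatively independent over Q,
so [K:Q] = 2^2 and Gal(K/Q) is isomorphic to (Z/2Z)^2.
|Gal| = 2^2 = 4

4


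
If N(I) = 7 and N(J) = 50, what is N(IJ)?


N(IJ) = N(I) * N(J)
= 7 * 50
= 350

350


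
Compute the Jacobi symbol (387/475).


Compute (387/475) via quadratic reciprocity:
  reciprocity: (387/475) -> -(475/387)
  reduce: (88/387)
  pull out 2: (2/387) = -1  (since 387 mod 8 = 3)
  pull out 2: (2/387) = -1  (since 387 mod 8 = 3)
  pull out 2: (2/387) = -1  (since 387 mod 8 = 3)
  reciprocity: (11/387) -> -(387/11)
  reduce: (2/11)
  pull out 2: (2/11) = -1  (since 11 mod 8 = 3)
  (1/11) = 1
Product of signs = 1

1
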